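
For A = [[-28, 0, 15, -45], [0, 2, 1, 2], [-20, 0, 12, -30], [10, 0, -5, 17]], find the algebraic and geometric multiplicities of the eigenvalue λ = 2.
The characteristic polynomial is (x - 2)^3(x + 3), so the factor x - 2 appears with exponent 3: the algebraic multiplicity is 3.

rank(A - 2I) = 2, so the eigenspace has dimension 4 - 2 = 2: the geometric multiplicity is 2.

Since 2 < 3, A is not diagonalizable.

algebraic multiplicity 3, geometric multiplicity 2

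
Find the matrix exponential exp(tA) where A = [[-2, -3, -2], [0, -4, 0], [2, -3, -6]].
e^{tA} = [[(2*t + 1)*e^{-4*t}, -3*t*e^{-4*t}, -2*t*e^{-4*t}], [0, e^{-4*t}, 0], [2*t*e^{-4*t}, -3*t*e^{-4*t}, (1 - 2*t)*e^{-4*t}]]

A has Jordan form J = [[-4, 1, 0], [0, -4, 0], [0, 0, -4]] with A = PJP^{-1}, so e^{tA} = P e^{tJ} P^{-1}.

For a Jordan block J_k(λ), e^{tJ_k(λ)} = e^{λt} · (I + tN + t^2 N^2/2! + ... + t^{k-1} N^{k-1}/(k-1)!) where N is the nilpotent superdiagonal part.

Assembling the blocks and conjugating back gives the entries of e^{tA} as shown above.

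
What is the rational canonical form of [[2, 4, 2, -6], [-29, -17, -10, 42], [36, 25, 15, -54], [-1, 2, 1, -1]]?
R = [[0, 0, 0, 4], [1, 0, 0, 5], [0, 1, 0, 1], [0, 0, 1, -1]]

The invariant factors of A (the non-unit diagonal entries of the Smith normal form of xI - A over ℚ[x]) are (x + 1)(x^3 - x - 4), each dividing the next. The characteristic polynomial is their product, (x + 1)(x^3 - x - 4).

The rational canonical form is the block-diagonal matrix of companion matrices C(f_i):
R = [[0, 0, 0, 4], [1, 0, 0, 5], [0, 1, 0, 1], [0, 0, 1, -1]].

Note the characteristic polynomial does not split into linear factors over ℚ, so A has no Jordan form over ℚ; the rational canonical form exists over any field.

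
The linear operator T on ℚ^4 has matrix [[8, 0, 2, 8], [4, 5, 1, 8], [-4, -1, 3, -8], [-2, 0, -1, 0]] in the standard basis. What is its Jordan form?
The characteristic polynomial is det(xI - A) = (x - 4)^4, so the eigenvalues are 4 (algebraic multiplicity 4).

For λ = 4: rank(A - 4I) = 2, rank((A - 4I)^2) = 1, rank((A - 4I)^3) = 0. The eigenspace has dimension 4 - 2 = 2, so there are 2 Jordan blocks; the rank sequence gives block sizes [3, 1].

Assembling the blocks gives the Jordan form J above.

J = [[4, 1, 0, 0], [0, 4, 1, 0], [0, 0, 4, 0], [0, 0, 0, 4]]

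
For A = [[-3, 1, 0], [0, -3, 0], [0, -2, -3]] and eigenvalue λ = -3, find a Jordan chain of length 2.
We seek v_1 ∈ ker((A + 3I)^2) \ ker(A + 3I), then set v_{i+1} = (A + 3I) v_i.

One such chain is v_1 = [[2, 1, 2]]^T, v_2 = [[1, 0, -2]]^T. Check: (A + 3I) v_2 = [[0, 0, 0]]^T = 0.

v_1 = [[2, 1, 2]]^T, v_2 = [[1, 0, -2]]^T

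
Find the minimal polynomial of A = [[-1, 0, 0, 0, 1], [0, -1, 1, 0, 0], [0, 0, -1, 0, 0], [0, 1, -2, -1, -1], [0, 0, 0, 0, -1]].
m_A(x) = (x + 1)^3

The characteristic polynomial factors as (x + 1)^5. The minimal polynomial is ∏(x - λ)^{k_λ} where k_λ is the size of the largest Jordan block at λ.

For λ = -1: rank(A + I) = 3, and the largest Jordan block has size 3 (the smallest k with rank((A + I)^k) = rank((A + I)^(k+1))).

So m_A(x) = (x + 1)^3.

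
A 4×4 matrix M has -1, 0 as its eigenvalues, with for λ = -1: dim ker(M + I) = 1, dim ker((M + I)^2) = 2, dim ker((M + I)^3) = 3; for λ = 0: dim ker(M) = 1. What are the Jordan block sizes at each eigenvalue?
Jordan blocks: (-1, 3), (0, 1)

λ = -1: successive nullity increments [1, 1, 1] count blocks of size ≥ k; block sizes are [3].
λ = 0: successive nullity increments [1] count blocks of size ≥ k; block sizes are [1].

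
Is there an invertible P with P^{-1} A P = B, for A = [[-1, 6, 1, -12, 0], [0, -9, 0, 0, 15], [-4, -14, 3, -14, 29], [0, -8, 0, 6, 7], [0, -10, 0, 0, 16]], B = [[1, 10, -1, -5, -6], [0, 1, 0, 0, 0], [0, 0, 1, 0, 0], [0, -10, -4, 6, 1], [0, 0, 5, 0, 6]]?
Both have characteristic polynomial (x - 6)^2(x - 1)^3, but the minimal polynomial of A is (x - 6)^2(x - 1)^2 while the minimal polynomial of B is (x - 6)^2(x - 1). The minimal polynomial is a similarity invariant, so A and B are not similar.

No.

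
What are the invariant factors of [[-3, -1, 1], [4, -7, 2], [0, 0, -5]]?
x + 5, (x + 5)^2

The Jordan structure of A has elementary divisors (x + 5)^2, (x + 5). Arranging the block sizes at each eigenvalue in decreasing order and taking row products gives the invariant factors.

Invariant factors (smallest first, each dividing the next): x + 5, (x + 5)^2.

Check: the last factor (x + 5)^2 is the minimal polynomial, and the product (x + 5)^3 is the characteristic polynomial.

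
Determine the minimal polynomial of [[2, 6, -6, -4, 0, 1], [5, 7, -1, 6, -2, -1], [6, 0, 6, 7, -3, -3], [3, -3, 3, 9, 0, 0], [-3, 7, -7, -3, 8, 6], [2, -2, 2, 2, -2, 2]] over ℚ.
The characteristic polynomial factors as (x - 6)^4(x - 5)^2. The minimal polynomial is ∏(x - λ)^{k_λ} where k_λ is the size of the largest Jordan block at λ.

For λ = 5: rank(A - 5I) = 5, and the largest Jordan block has size 2 (the smallest k with rank((A - 5I)^k) = rank((A - 5I)^(k+1))).
For λ = 6: rank(A - 6I) = 4, and the largest Jordan block has size 2 (the smallest k with rank((A - 6I)^k) = rank((A - 6I)^(k+1))).

So m_A(x) = (x - 6)^2(x - 5)^2.

m_A(x) = (x - 6)^2(x - 5)^2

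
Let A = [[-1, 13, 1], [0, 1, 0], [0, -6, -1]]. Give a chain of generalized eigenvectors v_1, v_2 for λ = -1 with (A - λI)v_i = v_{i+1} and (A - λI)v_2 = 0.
v_1 = [[-1, 0, 1]]^T, v_2 = [[1, 0, 0]]^T

We seek v_1 ∈ ker((A + I)^2) \ ker(A + I), then set v_{i+1} = (A + I) v_i.

One such chain is v_1 = [[-1, 0, 1]]^T, v_2 = [[1, 0, 0]]^T. Check: (A + I) v_2 = [[0, 0, 0]]^T = 0.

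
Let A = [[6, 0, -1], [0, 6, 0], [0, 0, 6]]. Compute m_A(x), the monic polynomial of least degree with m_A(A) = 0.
m_A(x) = (x - 6)^2

The characteristic polynomial factors as (x - 6)^3. The minimal polynomial is ∏(x - λ)^{k_λ} where k_λ is the size of the largest Jordan block at λ.

For λ = 6: rank(A - 6I) = 1, and the largest Jordan block has size 2 (the smallest k with rank((A - 6I)^k) = rank((A - 6I)^(k+1))).

So m_A(x) = (x - 6)^2.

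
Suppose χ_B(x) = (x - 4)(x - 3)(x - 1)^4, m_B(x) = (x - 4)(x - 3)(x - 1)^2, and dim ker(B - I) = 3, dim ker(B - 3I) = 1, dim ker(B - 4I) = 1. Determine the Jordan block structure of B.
Jordan blocks: (1, 2), (1, 1), (1, 1), (3, 1), (4, 1)

λ = 1: algebraic multiplicity 4 (exponent in χ_B), largest block size 2 (exponent in m_B), 3 blocks (geometric multiplicity). These force block sizes [2, 1, 1].
λ = 3: algebraic multiplicity 1 (exponent in χ_B), largest block size 1 (exponent in m_B), 1 block (geometric multiplicity). This forces block sizes [1].
λ = 4: algebraic multiplicity 1 (exponent in χ_B), largest block size 1 (exponent in m_B), 1 block (geometric multiplicity). This forces block sizes [1].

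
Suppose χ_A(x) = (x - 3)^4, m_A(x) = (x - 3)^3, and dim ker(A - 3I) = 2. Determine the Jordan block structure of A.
λ = 3: algebraic multiplicity 4 (exponent in χ_A), largest block size 3 (exponent in m_A), 2 blocks (geometric multiplicity). These force block sizes [3, 1].

Jordan blocks: (3, 3), (3, 1)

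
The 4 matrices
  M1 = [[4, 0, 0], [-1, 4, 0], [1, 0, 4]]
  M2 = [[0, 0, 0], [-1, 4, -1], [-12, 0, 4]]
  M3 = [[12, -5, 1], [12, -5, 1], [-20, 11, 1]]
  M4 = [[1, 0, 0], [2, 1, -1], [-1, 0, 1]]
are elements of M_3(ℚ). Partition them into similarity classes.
Characteristic polynomials: χ_{M1} = (x - 4)^3, χ_{M2} = x(x - 4)^2, χ_{M3} = x(x - 4)^2, χ_{M4} = (x - 1)^3.

{M1}: invariant factors x - 4, (x - 4)^2.

{M2, M3}: invariant factors x(x - 4)^2.

{M4}: invariant factors (x - 1)^3.

Matrices are similar if and only if their invariant-factor lists agree; the partition into similarity classes is {M1}, {M2, M3}, {M4}.

3 classes: {M1}, {M2, M3}, {M4}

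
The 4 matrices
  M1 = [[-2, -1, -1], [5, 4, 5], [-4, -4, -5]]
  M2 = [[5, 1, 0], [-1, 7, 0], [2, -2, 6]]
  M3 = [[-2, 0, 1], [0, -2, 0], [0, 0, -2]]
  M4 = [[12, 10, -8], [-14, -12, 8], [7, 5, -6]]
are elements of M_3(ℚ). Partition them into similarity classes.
Characteristic polynomials: χ_{M1} = (x + 1)^3, χ_{M2} = (x - 6)^3, χ_{M3} = (x + 2)^3, χ_{M4} = (x + 2)^3.

{M1}: invariant factors x + 1, (x + 1)^2.

{M2}: invariant factors x - 6, (x - 6)^2.

{M3, M4}: invariant factors x + 2, (x + 2)^2.

Matrices are similar if and only if their invariant-factor lists agree; the partition into similarity classes is {M1}, {M2}, {M3, M4}.

3 classes: {M1}, {M2}, {M3, M4}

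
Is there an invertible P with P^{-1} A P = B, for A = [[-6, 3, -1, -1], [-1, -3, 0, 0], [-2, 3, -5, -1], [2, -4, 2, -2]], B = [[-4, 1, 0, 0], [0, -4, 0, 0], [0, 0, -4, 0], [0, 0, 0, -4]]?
No.

Both have characteristic polynomial (x + 4)^4, but the minimal polynomial of A is (x + 4)^3 while the minimal polynomial of B is (x + 4)^2. The minimal polynomial is a similarity invariant, so A and B are not similar.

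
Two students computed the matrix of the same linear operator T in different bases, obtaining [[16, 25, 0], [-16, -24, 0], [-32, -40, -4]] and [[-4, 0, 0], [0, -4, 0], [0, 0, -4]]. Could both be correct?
Both have characteristic polynomial (x + 4)^3, but the minimal polynomial of A is (x + 4)^2 while the minimal polynomial of B is x + 4. The minimal polynomial is a similarity invariant, so A and B are not similar.

No.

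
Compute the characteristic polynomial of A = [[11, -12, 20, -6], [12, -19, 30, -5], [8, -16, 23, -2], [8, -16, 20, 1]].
χ_A(x) = (x - 5)^2(x - 3)^2

xI - A = [[x - 11, 12, -20, 6], [-12, x + 19, -30, 5], [-8, 16, x - 23, 2], [-8, 16, -20, x - 1]].

Expanding det(xI - A) along the first row:
det(xI - A) = + (x - 11)·det([[x + 19, -30, 5], [16, x - 23, 2], [16, -20, x - 1]]) - (12)·det([[-12, -30, 5], [-8, x - 23, 2], [-8, -20, x - 1]]) + (-20)·det([[-12, x + 19, 5], [-8, 16, 2], [-8, 16, x - 1]]) - (6)·det([[-12, x + 19, -30], [-8, 16, x - 23], [-8, 16, -20]]).

Evaluating gives χ_A(x) = x^4 - 16x^3 + 94x^2 - 240x + 225 = (x - 5)^2(x - 3)^2.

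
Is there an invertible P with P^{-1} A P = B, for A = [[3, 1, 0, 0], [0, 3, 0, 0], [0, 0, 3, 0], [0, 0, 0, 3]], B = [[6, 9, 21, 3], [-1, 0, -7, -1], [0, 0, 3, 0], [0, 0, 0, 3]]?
Yes.

Two matrices over a field are similar if and only if they have the same invariant factors.

Both A and B have characteristic polynomial (x - 3)^4 and minimal polynomial (x - 3)^2. Computing further, both have invariant factors x - 3, x - 3, (x - 3)^2. Hence A and B are similar.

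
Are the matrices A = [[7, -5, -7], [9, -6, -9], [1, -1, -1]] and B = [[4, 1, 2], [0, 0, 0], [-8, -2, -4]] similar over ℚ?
No.

Both have characteristic polynomial x^3, but the minimal polynomial of A is x^3 while the minimal polynomial of B is x^2. The minimal polynomial is a similarity invariant, so A and B are not similar.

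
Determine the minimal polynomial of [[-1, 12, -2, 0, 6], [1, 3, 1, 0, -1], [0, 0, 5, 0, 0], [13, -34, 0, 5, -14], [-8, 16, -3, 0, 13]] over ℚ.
The characteristic polynomial factors as (x - 5)^5. The minimal polynomial is ∏(x - λ)^{k_λ} where k_λ is the size of the largest Jordan block at λ.

For λ = 5: rank(A - 5I) = 3, and the largest Jordan block has size 3 (the smallest k with rank((A - 5I)^k) = rank((A - 5I)^(k+1))).

So m_A(x) = (x - 5)^3.

m_A(x) = (x - 5)^3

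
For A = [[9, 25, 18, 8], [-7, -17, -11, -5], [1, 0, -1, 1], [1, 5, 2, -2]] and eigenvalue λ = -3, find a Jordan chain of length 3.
v_1 = [[0, 0, -1, 2]]^T, v_2 = [[-2, 1, 0, 0]]^T, v_3 = [[1, 0, -2, 3]]^T

We seek v_1 ∈ ker((A + 3I)^3) \ ker((A + 3I)^2), then set v_{i+1} = (A + 3I) v_i.

One such chain is v_1 = [[0, 0, -1, 2]]^T, v_2 = [[-2, 1, 0, 0]]^T, v_3 = [[1, 0, -2, 3]]^T. Check: (A + 3I) v_3 = [[0, 0, 0, 0]]^T = 0.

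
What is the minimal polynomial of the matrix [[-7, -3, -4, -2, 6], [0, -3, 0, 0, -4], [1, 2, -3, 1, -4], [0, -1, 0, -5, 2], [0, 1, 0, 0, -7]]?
The characteristic polynomial factors as (x + 5)^5. The minimal polynomial is ∏(x - λ)^{k_λ} where k_λ is the size of the largest Jordan block at λ.

For λ = -5: rank(A + 5I) = 2, and the largest Jordan block has size 2 (the smallest k with rank((A + 5I)^k) = rank((A + 5I)^(k+1))).

So m_A(x) = (x + 5)^2.

m_A(x) = (x + 5)^2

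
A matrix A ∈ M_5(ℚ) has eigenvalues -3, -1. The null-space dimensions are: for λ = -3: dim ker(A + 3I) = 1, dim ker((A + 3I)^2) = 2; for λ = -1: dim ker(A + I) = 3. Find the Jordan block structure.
λ = -3: successive nullity increments [1, 1] count blocks of size ≥ k; block sizes are [2].
λ = -1: successive nullity increments [3] count blocks of size ≥ k; block sizes are [1, 1, 1].

Jordan blocks: (-3, 2), (-1, 1), (-1, 1), (-1, 1)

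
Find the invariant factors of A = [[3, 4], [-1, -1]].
The Jordan structure of A has elementary divisors (x - 1)^2. Arranging the block sizes at each eigenvalue in decreasing order and taking row products gives the invariant factors.

Invariant factors (smallest first, each dividing the next): (x - 1)^2.

Check: the last factor (x - 1)^2 is the minimal polynomial, and the product (x - 1)^2 is the characteristic polynomial.

(x - 1)^2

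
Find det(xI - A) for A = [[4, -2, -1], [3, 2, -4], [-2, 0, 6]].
xI - A = [[x - 4, 2, 1], [-3, x - 2, 4], [2, 0, x - 6]].

Expanding det(xI - A) along the first row:
det(xI - A) = + (x - 4)·det([[x - 2, 4], [0, x - 6]]) - (2)·det([[-3, 4], [2, x - 6]]) + (1)·det([[-3, x - 2], [2, 0]]).

Evaluating gives χ_A(x) = x^3 - 12x^2 + 48x - 64 = (x - 4)^3.

χ_A(x) = (x - 4)^3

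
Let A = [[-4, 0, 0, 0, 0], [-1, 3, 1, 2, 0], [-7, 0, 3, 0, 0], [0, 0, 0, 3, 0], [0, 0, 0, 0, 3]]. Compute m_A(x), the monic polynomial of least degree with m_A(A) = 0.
m_A(x) = (x - 3)^2(x + 4)

The characteristic polynomial factors as (x - 3)^4(x + 4). The minimal polynomial is ∏(x - λ)^{k_λ} where k_λ is the size of the largest Jordan block at λ.

For λ = -4: rank(A + 4I) = 4, and the largest Jordan block has size 1 (the smallest k with rank((A + 4I)^k) = rank((A + 4I)^(k+1))).
For λ = 3: rank(A - 3I) = 2, and the largest Jordan block has size 2 (the smallest k with rank((A - 3I)^k) = rank((A - 3I)^(k+1))).

So m_A(x) = (x - 3)^2(x + 4).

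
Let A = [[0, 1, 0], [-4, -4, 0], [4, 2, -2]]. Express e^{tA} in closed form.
e^{tA} = [[(2*t + 1)*e^{-2*t}, t*e^{-2*t}, 0], [-4*t*e^{-2*t}, (1 - 2*t)*e^{-2*t}, 0], [4*t*e^{-2*t}, 2*t*e^{-2*t}, e^{-2*t}]]

A has Jordan form J = [[-2, 1, 0], [0, -2, 0], [0, 0, -2]] with A = PJP^{-1}, so e^{tA} = P e^{tJ} P^{-1}.

For a Jordan block J_k(λ), e^{tJ_k(λ)} = e^{λt} · (I + tN + t^2 N^2/2! + ... + t^{k-1} N^{k-1}/(k-1)!) where N is the nilpotent superdiagonal part.

Assembling the blocks and conjugating back gives the entries of e^{tA} as shown above.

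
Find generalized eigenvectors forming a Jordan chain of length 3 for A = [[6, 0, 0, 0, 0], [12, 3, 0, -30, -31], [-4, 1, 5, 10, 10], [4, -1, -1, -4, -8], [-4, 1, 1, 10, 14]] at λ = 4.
v_1 = [[0, -1, 1, 0, 0]]^T, v_2 = [[0, 1, 0, 0, 0]]^T, v_3 = [[0, -1, 1, -1, 1]]^T

We seek v_1 ∈ ker((A - 4I)^3) \ ker((A - 4I)^2), then set v_{i+1} = (A - 4I) v_i.

One such chain is v_1 = [[0, -1, 1, 0, 0]]^T, v_2 = [[0, 1, 0, 0, 0]]^T, v_3 = [[0, -1, 1, -1, 1]]^T. Check: (A - 4I) v_3 = [[0, 0, 0, 0, 0]]^T = 0.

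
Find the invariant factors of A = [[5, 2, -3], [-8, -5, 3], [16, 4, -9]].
x + 3, (x + 3)^2

The Jordan structure of A has elementary divisors (x + 3)^2, (x + 3). Arranging the block sizes at each eigenvalue in decreasing order and taking row products gives the invariant factors.

Invariant factors (smallest first, each dividing the next): x + 3, (x + 3)^2.

Check: the last factor (x + 3)^2 is the minimal polynomial, and the product (x + 3)^3 is the characteristic polynomial.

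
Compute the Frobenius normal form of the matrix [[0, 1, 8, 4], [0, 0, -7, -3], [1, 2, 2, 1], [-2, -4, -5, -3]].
The invariant factors of A (the non-unit diagonal entries of the Smith normal form of xI - A over ℚ[x]) are (x + 1)(x^3 + x + 4), each dividing the next. The characteristic polynomial is their product, (x + 1)(x^3 + x + 4).

The rational canonical form is the block-diagonal matrix of companion matrices C(f_i):
R = [[0, 0, 0, -4], [1, 0, 0, -5], [0, 1, 0, -1], [0, 0, 1, -1]].

Note the characteristic polynomial does not split into linear factors over ℚ, so A has no Jordan form over ℚ; the rational canonical form exists over any field.

R = [[0, 0, 0, -4], [1, 0, 0, -5], [0, 1, 0, -1], [0, 0, 1, -1]]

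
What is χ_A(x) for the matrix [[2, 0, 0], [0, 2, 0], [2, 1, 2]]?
xI - A = [[x - 2, 0, 0], [0, x - 2, 0], [-2, -1, x - 2]].

Expanding det(xI - A) along the first row:
det(xI - A) = + (x - 2)·det([[x - 2, 0], [-1, x - 2]]) - (0)·det([[0, 0], [-2, x - 2]]) + (0)·det([[0, x - 2], [-2, -1]]).

Evaluating gives χ_A(x) = x^3 - 6x^2 + 12x - 8 = (x - 2)^3.

χ_A(x) = (x - 2)^3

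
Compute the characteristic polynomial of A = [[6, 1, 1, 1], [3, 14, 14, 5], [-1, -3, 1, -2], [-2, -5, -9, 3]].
xI - A = [[x - 6, -1, -1, -1], [-3, x - 14, -14, -5], [1, 3, x - 1, 2], [2, 5, 9, x - 3]].

Expanding det(xI - A) along the first row:
det(xI - A) = + (x - 6)·det([[x - 14, -14, -5], [3, x - 1, 2], [5, 9, x - 3]]) - (-1)·det([[-3, -14, -5], [1, x - 1, 2], [2, 9, x - 3]]) + (-1)·det([[-3, x - 14, -5], [1, 3, 2], [2, 5, x - 3]]) - (-1)·det([[-3, x - 14, -14], [1, 3, x - 1], [2, 5, 9]]).

Evaluating gives χ_A(x) = x^4 - 24x^3 + 216x^2 - 864x + 1296 = (x - 6)^4.

χ_A(x) = (x - 6)^4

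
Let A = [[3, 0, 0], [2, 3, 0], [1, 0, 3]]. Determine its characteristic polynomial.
χ_A(x) = (x - 3)^3

xI - A = [[x - 3, 0, 0], [-2, x - 3, 0], [-1, 0, x - 3]].

Expanding det(xI - A) along the first row:
det(xI - A) = + (x - 3)·det([[x - 3, 0], [0, x - 3]]) - (0)·det([[-2, 0], [-1, x - 3]]) + (0)·det([[-2, x - 3], [-1, 0]]).

Evaluating gives χ_A(x) = x^3 - 9x^2 + 27x - 27 = (x - 3)^3.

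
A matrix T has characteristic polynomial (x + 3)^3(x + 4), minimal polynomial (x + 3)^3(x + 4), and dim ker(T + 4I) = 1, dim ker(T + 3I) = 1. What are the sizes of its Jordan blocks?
λ = -4: algebraic multiplicity 1 (exponent in χ_T), largest block size 1 (exponent in m_T), 1 block (geometric multiplicity). This forces block sizes [1].
λ = -3: algebraic multiplicity 3 (exponent in χ_T), largest block size 3 (exponent in m_T), 1 block (geometric multiplicity). This forces block sizes [3].

Jordan blocks: (-4, 1), (-3, 3)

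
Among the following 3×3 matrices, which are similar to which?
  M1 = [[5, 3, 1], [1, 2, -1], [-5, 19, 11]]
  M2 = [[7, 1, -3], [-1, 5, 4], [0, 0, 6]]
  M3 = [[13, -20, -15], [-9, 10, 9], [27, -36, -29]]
2 classes: {M1, M2}, {M3}

Characteristic polynomials: χ_{M1} = (x - 6)^3, χ_{M2} = (x - 6)^3, χ_{M3} = (x + 2)^3.

{M1, M2}: invariant factors (x - 6)^3.

{M3}: invariant factors x + 2, (x + 2)^2.

Matrices are similar if and only if their invariant-factor lists agree; the partition into similarity classes is {M1, M2}, {M3}.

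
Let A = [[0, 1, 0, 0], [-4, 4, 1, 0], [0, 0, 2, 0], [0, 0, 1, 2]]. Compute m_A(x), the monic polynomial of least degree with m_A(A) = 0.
m_A(x) = (x - 2)^3

The characteristic polynomial factors as (x - 2)^4. The minimal polynomial is ∏(x - λ)^{k_λ} where k_λ is the size of the largest Jordan block at λ.

For λ = 2: rank(A - 2I) = 2, and the largest Jordan block has size 3 (the smallest k with rank((A - 2I)^k) = rank((A - 2I)^(k+1))).

So m_A(x) = (x - 2)^3.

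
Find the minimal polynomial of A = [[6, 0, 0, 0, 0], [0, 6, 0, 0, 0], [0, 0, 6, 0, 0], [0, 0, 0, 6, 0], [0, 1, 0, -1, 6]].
The characteristic polynomial factors as (x - 6)^5. The minimal polynomial is ∏(x - λ)^{k_λ} where k_λ is the size of the largest Jordan block at λ.

For λ = 6: rank(A - 6I) = 1, and the largest Jordan block has size 2 (the smallest k with rank((A - 6I)^k) = rank((A - 6I)^(k+1))).

So m_A(x) = (x - 6)^2.

m_A(x) = (x - 6)^2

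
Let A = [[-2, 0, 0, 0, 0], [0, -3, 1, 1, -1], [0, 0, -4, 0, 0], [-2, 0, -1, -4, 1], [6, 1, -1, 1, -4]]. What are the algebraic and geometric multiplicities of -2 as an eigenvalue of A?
The characteristic polynomial is (x + 2)(x + 3)(x + 4)^3, so the factor x + 2 appears with exponent 1: the algebraic multiplicity is 1.

rank(A + 2I) = 4, so the eigenspace has dimension 5 - 4 = 1: the geometric multiplicity is 1.

algebraic multiplicity 1, geometric multiplicity 1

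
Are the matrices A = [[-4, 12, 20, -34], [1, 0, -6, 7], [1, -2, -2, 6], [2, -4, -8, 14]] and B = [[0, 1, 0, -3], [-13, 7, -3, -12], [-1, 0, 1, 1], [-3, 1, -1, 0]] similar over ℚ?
Two matrices over a field are similar if and only if they have the same invariant factors.

Both A and B have characteristic polynomial (x - 2)^4 and minimal polynomial (x - 2)^2. Computing further, both have invariant factors (x - 2)^2, (x - 2)^2. Hence A and B are similar.

Yes.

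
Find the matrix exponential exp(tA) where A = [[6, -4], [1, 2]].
e^{tA} = [[(2*t + 1)*e^{4*t}, -4*t*e^{4*t}], [t*e^{4*t}, (1 - 2*t)*e^{4*t}]]

A has Jordan form J = [[4, 1], [0, 4]] with A = PJP^{-1}, so e^{tA} = P e^{tJ} P^{-1}.

For a Jordan block J_k(λ), e^{tJ_k(λ)} = e^{λt} · (I + tN + t^2 N^2/2! + ... + t^{k-1} N^{k-1}/(k-1)!) where N is the nilpotent superdiagonal part.

Assembling the blocks and conjugating back gives the entries of e^{tA} as shown above.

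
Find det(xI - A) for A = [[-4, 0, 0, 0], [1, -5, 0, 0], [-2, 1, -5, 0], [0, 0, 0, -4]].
xI - A = [[x + 4, 0, 0, 0], [-1, x + 5, 0, 0], [2, -1, x + 5, 0], [0, 0, 0, x + 4]].

Expanding det(xI - A) along the first row:
det(xI - A) = + (x + 4)·det([[x + 5, 0, 0], [-1, x + 5, 0], [0, 0, x + 4]]) - (0)·det([[-1, 0, 0], [2, x + 5, 0], [0, 0, x + 4]]) + (0)·det([[-1, x + 5, 0], [2, -1, 0], [0, 0, x + 4]]) - (0)·det([[-1, x + 5, 0], [2, -1, x + 5], [0, 0, 0]]).

Evaluating gives χ_A(x) = x^4 + 18x^3 + 121x^2 + 360x + 400 = (x + 4)^2(x + 5)^2.

χ_A(x) = (x + 4)^2(x + 5)^2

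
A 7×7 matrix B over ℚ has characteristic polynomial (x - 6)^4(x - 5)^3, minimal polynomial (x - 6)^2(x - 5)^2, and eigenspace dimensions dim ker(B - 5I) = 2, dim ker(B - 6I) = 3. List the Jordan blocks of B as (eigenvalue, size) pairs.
Jordan blocks: (5, 2), (5, 1), (6, 2), (6, 1), (6, 1)

λ = 5: algebraic multiplicity 3 (exponent in χ_B), largest block size 2 (exponent in m_B), 2 blocks (geometric multiplicity). These force block sizes [2, 1].
λ = 6: algebraic multiplicity 4 (exponent in χ_B), largest block size 2 (exponent in m_B), 3 blocks (geometric multiplicity). These force block sizes [2, 1, 1].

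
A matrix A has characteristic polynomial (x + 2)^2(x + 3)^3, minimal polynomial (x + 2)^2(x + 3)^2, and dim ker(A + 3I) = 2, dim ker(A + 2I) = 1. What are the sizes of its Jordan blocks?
λ = -3: algebraic multiplicity 3 (exponent in χ_A), largest block size 2 (exponent in m_A), 2 blocks (geometric multiplicity). These force block sizes [2, 1].
λ = -2: algebraic multiplicity 2 (exponent in χ_A), largest block size 2 (exponent in m_A), 1 block (geometric multiplicity). This forces block sizes [2].

Jordan blocks: (-3, 2), (-3, 1), (-2, 2)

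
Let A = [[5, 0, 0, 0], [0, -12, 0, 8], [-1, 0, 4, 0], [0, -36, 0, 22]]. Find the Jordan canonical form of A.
J = [[4, 0, 0, 0], [0, 4, 0, 0], [0, 0, 5, 0], [0, 0, 0, 6]]

The characteristic polynomial is det(xI - A) = (x - 6)(x - 5)(x - 4)^2, so the eigenvalues are 4 (algebraic multiplicity 2), 5 (algebraic multiplicity 1), 6 (algebraic multiplicity 1).

For λ = 4: rank(A - 4I) = 2. The eigenspace has dimension 4 - 2 = 2, so there are 2 Jordan blocks; the rank sequence gives block sizes [1, 1].

For λ = 5: algebraic multiplicity 1 gives one 1×1 block.

For λ = 6: algebraic multiplicity 1 gives one 1×1 block.

Assembling the blocks gives the Jordan form J above.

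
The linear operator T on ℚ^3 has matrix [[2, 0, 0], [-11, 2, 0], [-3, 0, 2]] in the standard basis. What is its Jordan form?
The characteristic polynomial is det(xI - A) = (x - 2)^3, so the eigenvalues are 2 (algebraic multiplicity 3).

For λ = 2: rank(A - 2I) = 1, rank((A - 2I)^2) = 0. The eigenspace has dimension 3 - 1 = 2, so there are 2 Jordan blocks; the rank sequence gives block sizes [2, 1].

Assembling the blocks gives the Jordan form J above.

J = [[2, 1, 0], [0, 2, 0], [0, 0, 2]]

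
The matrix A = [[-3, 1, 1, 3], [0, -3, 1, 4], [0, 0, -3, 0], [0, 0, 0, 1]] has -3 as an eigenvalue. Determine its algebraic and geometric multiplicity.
algebraic multiplicity 3, geometric multiplicity 1

The characteristic polynomial is (x - 1)(x + 3)^3, so the factor x + 3 appears with exponent 3: the algebraic multiplicity is 3.

rank(A + 3I) = 3, so the eigenspace has dimension 4 - 3 = 1: the geometric multiplicity is 1.

Since 1 < 3, A is not diagonalizable.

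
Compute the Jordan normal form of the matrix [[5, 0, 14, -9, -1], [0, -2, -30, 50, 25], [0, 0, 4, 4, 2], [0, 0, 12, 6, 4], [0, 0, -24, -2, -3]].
The characteristic polynomial is det(xI - A) = (x - 5)^2(x - 4)(x + 2)^2, so the eigenvalues are -2 (algebraic multiplicity 2), 4 (algebraic multiplicity 1), 5 (algebraic multiplicity 2).

For λ = -2: rank(A + 2I) = 3. The eigenspace has dimension 5 - 3 = 2, so there are 2 Jordan blocks; the rank sequence gives block sizes [1, 1].

For λ = 4: algebraic multiplicity 1 gives one 1×1 block.

For λ = 5: rank(A - 5I) = 4, rank((A - 5I)^2) = 3. The eigenspace has dimension 5 - 4 = 1, so there is 1 Jordan block; the rank sequence gives block sizes [2].

Assembling the blocks gives the Jordan form J above.

J = [[-2, 0, 0, 0, 0], [0, -2, 0, 0, 0], [0, 0, 4, 0, 0], [0, 0, 0, 5, 1], [0, 0, 0, 0, 5]]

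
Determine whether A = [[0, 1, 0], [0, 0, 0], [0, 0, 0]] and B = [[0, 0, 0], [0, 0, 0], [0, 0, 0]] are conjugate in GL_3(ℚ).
No.

Both have characteristic polynomial x^3, but the minimal polynomial of A is x^2 while the minimal polynomial of B is x. The minimal polynomial is a similarity invariant, so A and B are not similar.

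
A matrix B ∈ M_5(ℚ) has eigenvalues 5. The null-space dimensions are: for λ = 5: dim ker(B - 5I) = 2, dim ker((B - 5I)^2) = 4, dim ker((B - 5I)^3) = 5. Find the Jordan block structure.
λ = 5: successive nullity increments [2, 2, 1] count blocks of size ≥ k; block sizes are [3, 2].

Jordan blocks: (5, 3), (5, 2)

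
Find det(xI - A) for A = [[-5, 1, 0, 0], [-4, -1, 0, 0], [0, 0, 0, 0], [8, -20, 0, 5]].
xI - A = [[x + 5, -1, 0, 0], [4, x + 1, 0, 0], [0, 0, x, 0], [-8, 20, 0, x - 5]].

Expanding det(xI - A) along the first row:
det(xI - A) = + (x + 5)·det([[x + 1, 0, 0], [0, x, 0], [20, 0, x - 5]]) - (-1)·det([[4, 0, 0], [0, x, 0], [-8, 0, x - 5]]) + (0)·det([[4, x + 1, 0], [0, 0, 0], [-8, 20, x - 5]]) - (0)·det([[4, x + 1, 0], [0, 0, x], [-8, 20, 0]]).

Evaluating gives χ_A(x) = x^4 + x^3 - 21x^2 - 45x = x(x - 5)(x + 3)^2.

χ_A(x) = x(x - 5)(x + 3)^2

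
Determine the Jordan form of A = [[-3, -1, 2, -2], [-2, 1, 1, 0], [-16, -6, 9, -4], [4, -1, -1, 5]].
J = [[3, 1, 0, 0], [0, 3, 1, 0], [0, 0, 3, 0], [0, 0, 0, 3]]

The characteristic polynomial is det(xI - A) = (x - 3)^4, so the eigenvalues are 3 (algebraic multiplicity 4).

For λ = 3: rank(A - 3I) = 2, rank((A - 3I)^2) = 1, rank((A - 3I)^3) = 0. The eigenspace has dimension 4 - 2 = 2, so there are 2 Jordan blocks; the rank sequence gives block sizes [3, 1].

Assembling the blocks gives the Jordan form J above.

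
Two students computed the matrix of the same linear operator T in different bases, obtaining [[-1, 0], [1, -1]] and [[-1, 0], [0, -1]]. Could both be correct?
No.

Both have characteristic polynomial (x + 1)^2, but the minimal polynomial of A is (x + 1)^2 while the minimal polynomial of B is x + 1. The minimal polynomial is a similarity invariant, so A and B are not similar.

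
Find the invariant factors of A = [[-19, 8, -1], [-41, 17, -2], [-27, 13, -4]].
(x + 2)^3

The Jordan structure of A has elementary divisors (x + 2)^3. Arranging the block sizes at each eigenvalue in decreasing order and taking row products gives the invariant factors.

Invariant factors (smallest first, each dividing the next): (x + 2)^3.

Check: the last factor (x + 2)^3 is the minimal polynomial, and the product (x + 2)^3 is the characteristic polynomial.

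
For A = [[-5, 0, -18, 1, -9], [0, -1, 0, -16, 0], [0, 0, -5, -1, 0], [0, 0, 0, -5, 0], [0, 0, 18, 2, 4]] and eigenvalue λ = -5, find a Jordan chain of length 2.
We seek v_1 ∈ ker((A + 5I)^2) \ ker(A + 5I), then set v_{i+1} = (A + 5I) v_i.

One such chain is v_1 = [[0, 4, 0, 1, 0]]^T, v_2 = [[1, 0, -1, 0, 2]]^T. Check: (A + 5I) v_2 = [[0, 0, 0, 0, 0]]^T = 0.

v_1 = [[0, 4, 0, 1, 0]]^T, v_2 = [[1, 0, -1, 0, 2]]^T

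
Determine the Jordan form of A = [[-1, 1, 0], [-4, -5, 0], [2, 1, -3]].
J = [[-3, 1, 0], [0, -3, 0], [0, 0, -3]]

The characteristic polynomial is det(xI - A) = (x + 3)^3, so the eigenvalues are -3 (algebraic multiplicity 3).

For λ = -3: rank(A + 3I) = 1, rank((A + 3I)^2) = 0. The eigenspace has dimension 3 - 1 = 2, so there are 2 Jordan blocks; the rank sequence gives block sizes [2, 1].

Assembling the blocks gives the Jordan form J above.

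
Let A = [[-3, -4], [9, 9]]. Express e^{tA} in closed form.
A has Jordan form J = [[3, 1], [0, 3]] with A = PJP^{-1}, so e^{tA} = P e^{tJ} P^{-1}.

For a Jordan block J_k(λ), e^{tJ_k(λ)} = e^{λt} · (I + tN + t^2 N^2/2! + ... + t^{k-1} N^{k-1}/(k-1)!) where N is the nilpotent superdiagonal part.

Assembling the blocks and conjugating back gives the entries of e^{tA} as shown above.

e^{tA} = [[(1 - 6*t)*e^{3*t}, -4*t*e^{3*t}], [9*t*e^{3*t}, (6*t + 1)*e^{3*t}]]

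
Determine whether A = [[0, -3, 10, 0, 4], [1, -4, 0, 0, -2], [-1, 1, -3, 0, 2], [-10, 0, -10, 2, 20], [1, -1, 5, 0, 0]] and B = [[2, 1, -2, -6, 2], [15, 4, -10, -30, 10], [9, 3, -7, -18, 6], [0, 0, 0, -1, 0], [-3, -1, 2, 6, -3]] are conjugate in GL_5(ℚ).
No.

χ_A(x) = (x - 2)^2(x + 3)^3 but χ_B(x) = (x + 1)^5. The characteristic polynomial is a similarity invariant, so A and B are not similar.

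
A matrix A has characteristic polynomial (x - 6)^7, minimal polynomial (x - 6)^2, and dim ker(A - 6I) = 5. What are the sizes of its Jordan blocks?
λ = 6: algebraic multiplicity 7 (exponent in χ_A), largest block size 2 (exponent in m_A), 5 blocks (geometric multiplicity). These force block sizes [2, 2, 1, 1, 1].

Jordan blocks: (6, 2), (6, 2), (6, 1), (6, 1), (6, 1)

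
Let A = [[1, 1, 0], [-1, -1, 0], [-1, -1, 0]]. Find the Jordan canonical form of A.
J = [[0, 1, 0], [0, 0, 0], [0, 0, 0]]

The characteristic polynomial is det(xI - A) = x^3, so the eigenvalues are 0 (algebraic multiplicity 3).

For λ = 0: rank(A) = 1, rank(A^2) = 0. The eigenspace has dimension 3 - 1 = 2, so there are 2 Jordan blocks; the rank sequence gives block sizes [2, 1].

Assembling the blocks gives the Jordan form J above.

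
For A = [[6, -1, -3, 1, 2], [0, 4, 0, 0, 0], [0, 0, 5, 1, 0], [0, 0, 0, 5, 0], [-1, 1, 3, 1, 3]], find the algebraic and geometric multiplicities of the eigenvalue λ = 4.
algebraic multiplicity 2, geometric multiplicity 1

The characteristic polynomial is (x - 5)^3(x - 4)^2, so the factor x - 4 appears with exponent 2: the algebraic multiplicity is 2.

rank(A - 4I) = 4, so the eigenspace has dimension 5 - 4 = 1: the geometric multiplicity is 1.

Since 1 < 2, A is not diagonalizable.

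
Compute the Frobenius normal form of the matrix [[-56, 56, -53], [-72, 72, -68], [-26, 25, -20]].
R = [[0, 0, -8], [1, 0, -2], [0, 1, -4]]

The invariant factors of A (the non-unit diagonal entries of the Smith normal form of xI - A over ℚ[x]) are (x + 4)(x^2 + 2), each dividing the next. The characteristic polynomial is their product, (x + 4)(x^2 + 2).

The rational canonical form is the block-diagonal matrix of companion matrices C(f_i):
R = [[0, 0, -8], [1, 0, -2], [0, 1, -4]].

Note the characteristic polynomial does not split into linear factors over ℚ, so A has no Jordan form over ℚ; the rational canonical form exists over any field.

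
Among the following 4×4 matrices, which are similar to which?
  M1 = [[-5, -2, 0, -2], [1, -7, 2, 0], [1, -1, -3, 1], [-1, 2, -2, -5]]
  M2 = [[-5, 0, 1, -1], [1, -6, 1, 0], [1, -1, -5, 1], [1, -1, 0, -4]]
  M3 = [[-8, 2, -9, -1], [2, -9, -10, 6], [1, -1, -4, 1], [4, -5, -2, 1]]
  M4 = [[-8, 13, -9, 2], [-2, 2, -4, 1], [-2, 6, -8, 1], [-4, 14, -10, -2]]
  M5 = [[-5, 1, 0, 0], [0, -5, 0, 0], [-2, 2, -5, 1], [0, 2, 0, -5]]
Characteristic polynomials: χ_{M1} = (x + 5)^4, χ_{M2} = (x + 5)^4, χ_{M3} = (x + 5)^4, χ_{M4} = (x + 4)^4, χ_{M5} = (x + 5)^4.

{M1, M2, M3, M5}: invariant factors (x + 5)^2, (x + 5)^2.

{M4}: invariant factors (x + 4)^2, (x + 4)^2.

Matrices are similar if and only if their invariant-factor lists agree; the partition into similarity classes is {M1, M2, M3, M5}, {M4}.

2 classes: {M1, M2, M3, M5}, {M4}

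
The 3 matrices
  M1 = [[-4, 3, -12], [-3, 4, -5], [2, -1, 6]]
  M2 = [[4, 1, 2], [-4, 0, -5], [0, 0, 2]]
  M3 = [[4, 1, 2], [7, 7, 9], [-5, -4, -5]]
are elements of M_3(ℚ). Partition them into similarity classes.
Characteristic polynomials: χ_{M1} = (x - 2)^3, χ_{M2} = (x - 2)^3, χ_{M3} = (x - 2)^3.

{M1, M2, M3}: invariant factors (x - 2)^3.

Matrices are similar if and only if their invariant-factor lists agree; the partition into similarity classes is {M1, M2, M3}.

1 class: {M1, M2, M3}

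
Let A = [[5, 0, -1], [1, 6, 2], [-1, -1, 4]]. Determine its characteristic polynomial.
χ_A(x) = (x - 5)^3

xI - A = [[x - 5, 0, 1], [-1, x - 6, -2], [1, 1, x - 4]].

Expanding det(xI - A) along the first row:
det(xI - A) = + (x - 5)·det([[x - 6, -2], [1, x - 4]]) - (0)·det([[-1, -2], [1, x - 4]]) + (1)·det([[-1, x - 6], [1, 1]]).

Evaluating gives χ_A(x) = x^3 - 15x^2 + 75x - 125 = (x - 5)^3.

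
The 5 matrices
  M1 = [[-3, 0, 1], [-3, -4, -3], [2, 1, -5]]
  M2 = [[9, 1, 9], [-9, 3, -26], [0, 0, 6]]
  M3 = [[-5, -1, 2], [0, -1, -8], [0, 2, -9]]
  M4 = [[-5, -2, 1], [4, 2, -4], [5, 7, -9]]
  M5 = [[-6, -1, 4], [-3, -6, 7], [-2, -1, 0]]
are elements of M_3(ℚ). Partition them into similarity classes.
3 classes: {M1, M4, M5}, {M2}, {M3}

Characteristic polynomials: χ_{M1} = (x + 4)^3, χ_{M2} = (x - 6)^3, χ_{M3} = (x + 5)^3, χ_{M4} = (x + 4)^3, χ_{M5} = (x + 4)^3.

{M1, M4, M5}: invariant factors (x + 4)^3.

{M2}: invariant factors (x - 6)^3.

{M3}: invariant factors x + 5, (x + 5)^2.

Matrices are similar if and only if their invariant-factor lists agree; the partition into similarity classes is {M1, M4, M5}, {M2}, {M3}.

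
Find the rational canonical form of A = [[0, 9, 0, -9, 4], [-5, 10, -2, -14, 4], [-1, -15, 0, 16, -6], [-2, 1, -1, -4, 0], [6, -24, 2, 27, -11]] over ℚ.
The invariant factors of A (the non-unit diagonal entries of the Smith normal form of xI - A over ℚ[x]) are (x - 1)(x^2 + 3x + 1)^2, each dividing the next. The characteristic polynomial is their product, (x - 1)(x^2 + 3x + 1)^2.

The rational canonical form is the block-diagonal matrix of companion matrices C(f_i):
R = [[0, 0, 0, 0, 1], [1, 0, 0, 0, 5], [0, 1, 0, 0, 5], [0, 0, 1, 0, -5], [0, 0, 0, 1, -5]].

Note the characteristic polynomial does not split into linear factors over ℚ, so A has no Jordan form over ℚ; the rational canonical form exists over any field.

R = [[0, 0, 0, 0, 1], [1, 0, 0, 0, 5], [0, 1, 0, 0, 5], [0, 0, 1, 0, -5], [0, 0, 0, 1, -5]]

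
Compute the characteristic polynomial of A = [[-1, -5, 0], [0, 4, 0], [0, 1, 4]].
xI - A = [[x + 1, 5, 0], [0, x - 4, 0], [0, -1, x - 4]].

Expanding det(xI - A) along the first row:
det(xI - A) = + (x + 1)·det([[x - 4, 0], [-1, x - 4]]) - (5)·det([[0, 0], [0, x - 4]]) + (0)·det([[0, x - 4], [0, -1]]).

Evaluating gives χ_A(x) = x^3 - 7x^2 + 8x + 16 = (x - 4)^2(x + 1).

χ_A(x) = (x - 4)^2(x + 1)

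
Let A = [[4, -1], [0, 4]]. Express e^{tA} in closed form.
e^{tA} = [[e^{4*t}, -t*e^{4*t}], [0, e^{4*t}]]

A has Jordan form J = [[4, 1], [0, 4]] with A = PJP^{-1}, so e^{tA} = P e^{tJ} P^{-1}.

For a Jordan block J_k(λ), e^{tJ_k(λ)} = e^{λt} · (I + tN + t^2 N^2/2! + ... + t^{k-1} N^{k-1}/(k-1)!) where N is the nilpotent superdiagonal part.

Assembling the blocks and conjugating back gives the entries of e^{tA} as shown above.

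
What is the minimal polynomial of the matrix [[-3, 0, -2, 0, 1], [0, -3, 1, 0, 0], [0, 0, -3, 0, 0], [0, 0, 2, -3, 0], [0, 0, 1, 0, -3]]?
The characteristic polynomial factors as (x + 3)^5. The minimal polynomial is ∏(x - λ)^{k_λ} where k_λ is the size of the largest Jordan block at λ.

For λ = -3: rank(A + 3I) = 2, and the largest Jordan block has size 3 (the smallest k with rank((A + 3I)^k) = rank((A + 3I)^(k+1))).

So m_A(x) = (x + 3)^3.

m_A(x) = (x + 3)^3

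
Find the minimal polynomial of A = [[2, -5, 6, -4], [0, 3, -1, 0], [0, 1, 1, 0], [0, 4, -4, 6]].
m_A(x) = (x - 6)(x - 2)^3

The characteristic polynomial factors as (x - 6)(x - 2)^3. The minimal polynomial is ∏(x - λ)^{k_λ} where k_λ is the size of the largest Jordan block at λ.

For λ = 2: rank(A - 2I) = 3, and the largest Jordan block has size 3 (the smallest k with rank((A - 2I)^k) = rank((A - 2I)^(k+1))).
For λ = 6: rank(A - 6I) = 3, and the largest Jordan block has size 1 (the smallest k with rank((A - 6I)^k) = rank((A - 6I)^(k+1))).

So m_A(x) = (x - 6)(x - 2)^3.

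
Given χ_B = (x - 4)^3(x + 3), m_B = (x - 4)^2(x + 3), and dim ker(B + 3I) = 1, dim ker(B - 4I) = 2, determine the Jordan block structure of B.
λ = -3: algebraic multiplicity 1 (exponent in χ_B), largest block size 1 (exponent in m_B), 1 block (geometric multiplicity). This forces block sizes [1].
λ = 4: algebraic multiplicity 3 (exponent in χ_B), largest block size 2 (exponent in m_B), 2 blocks (geometric multiplicity). These force block sizes [2, 1].

Jordan blocks: (-3, 1), (4, 2), (4, 1)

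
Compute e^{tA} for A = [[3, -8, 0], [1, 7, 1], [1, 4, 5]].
A has Jordan form J = [[5, 1, 0], [0, 5, 1], [0, 0, 5]] with A = PJP^{-1}, so e^{tA} = P e^{tJ} P^{-1}.

For a Jordan block J_k(λ), e^{tJ_k(λ)} = e^{λt} · (I + tN + t^2 N^2/2! + ... + t^{k-1} N^{k-1}/(k-1)!) where N is the nilpotent superdiagonal part.

Assembling the blocks and conjugating back gives the entries of e^{tA} as shown above.

e^{tA} = [[(-2*t^2 - 2*t + 1)*e^{5*t}, -8*t*e^{5*t}, -4*t^2*e^{5*t}], [t*(t + 2)*e^{5*t}/2, (2*t + 1)*e^{5*t}, t*(t + 1)*e^{5*t}], [t*(t + 1)*e^{5*t}, 4*t*e^{5*t}, (2*t^2 + 1)*e^{5*t}]]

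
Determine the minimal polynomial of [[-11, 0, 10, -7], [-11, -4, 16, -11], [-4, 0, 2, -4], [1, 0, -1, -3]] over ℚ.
The characteristic polynomial factors as (x + 4)^4. The minimal polynomial is ∏(x - λ)^{k_λ} where k_λ is the size of the largest Jordan block at λ.

For λ = -4: rank(A + 4I) = 2, and the largest Jordan block has size 3 (the smallest k with rank((A + 4I)^k) = rank((A + 4I)^(k+1))).

So m_A(x) = (x + 4)^3.

m_A(x) = (x + 4)^3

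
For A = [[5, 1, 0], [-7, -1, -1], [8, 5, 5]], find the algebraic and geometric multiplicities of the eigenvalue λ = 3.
The characteristic polynomial is (x - 3)^3, so the factor x - 3 appears with exponent 3: the algebraic multiplicity is 3.

rank(A - 3I) = 2, so the eigenspace has dimension 3 - 2 = 1: the geometric multiplicity is 1.

Since 1 < 3, A is not diagonalizable.

algebraic multiplicity 3, geometric multiplicity 1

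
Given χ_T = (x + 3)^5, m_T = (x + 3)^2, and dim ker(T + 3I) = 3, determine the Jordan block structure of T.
λ = -3: algebraic multiplicity 5 (exponent in χ_T), largest block size 2 (exponent in m_T), 3 blocks (geometric multiplicity). These force block sizes [2, 2, 1].

Jordan blocks: (-3, 2), (-3, 2), (-3, 1)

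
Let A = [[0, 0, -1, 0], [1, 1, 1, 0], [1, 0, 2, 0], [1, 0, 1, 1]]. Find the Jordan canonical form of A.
J = [[1, 1, 0, 0], [0, 1, 0, 0], [0, 0, 1, 0], [0, 0, 0, 1]]

The characteristic polynomial is det(xI - A) = (x - 1)^4, so the eigenvalues are 1 (algebraic multiplicity 4).

For λ = 1: rank(A - I) = 1, rank((A - I)^2) = 0. The eigenspace has dimension 4 - 1 = 3, so there are 3 Jordan blocks; the rank sequence gives block sizes [2, 1, 1].

Assembling the blocks gives the Jordan form J above.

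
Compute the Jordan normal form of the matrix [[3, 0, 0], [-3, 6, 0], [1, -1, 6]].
The characteristic polynomial is det(xI - A) = (x - 6)^2(x - 3), so the eigenvalues are 3 (algebraic multiplicity 1), 6 (algebraic multiplicity 2).

For λ = 3: algebraic multiplicity 1 gives one 1×1 block.

For λ = 6: rank(A - 6I) = 2, rank((A - 6I)^2) = 1. The eigenspace has dimension 3 - 2 = 1, so there is 1 Jordan block; the rank sequence gives block sizes [2].

Assembling the blocks gives the Jordan form J above.

J = [[3, 0, 0], [0, 6, 1], [0, 0, 6]]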